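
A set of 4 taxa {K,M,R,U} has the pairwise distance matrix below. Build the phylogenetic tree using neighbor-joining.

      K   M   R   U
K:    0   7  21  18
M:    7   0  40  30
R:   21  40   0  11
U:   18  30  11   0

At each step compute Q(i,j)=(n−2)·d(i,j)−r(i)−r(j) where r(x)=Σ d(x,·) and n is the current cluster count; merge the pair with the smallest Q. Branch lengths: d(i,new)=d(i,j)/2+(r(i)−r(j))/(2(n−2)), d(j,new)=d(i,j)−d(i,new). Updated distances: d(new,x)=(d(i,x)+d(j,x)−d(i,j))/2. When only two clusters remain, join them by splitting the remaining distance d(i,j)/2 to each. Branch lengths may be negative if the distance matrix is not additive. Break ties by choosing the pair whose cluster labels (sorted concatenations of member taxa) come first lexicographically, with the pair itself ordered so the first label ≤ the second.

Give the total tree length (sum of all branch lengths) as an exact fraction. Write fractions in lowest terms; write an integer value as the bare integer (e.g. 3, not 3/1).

step 1: merge (K,M) at d=7, Q=-109; branch lengths K→-17/4, M→45/4; new cluster KM
  updated: d(KM,R)=27, d(KM,U)=41/2
step 2: merge (KM,R) at d=27, Q=-117/2; branch lengths KM→73/4, R→35/4; new cluster KMR
  updated: d(KMR,U)=9/4
step 3: merge (KMR,U) at d=9/4; branch lengths KMR→9/8, U→9/8; new cluster KMRU
final tree: (((K:-17/4,M:45/4):73/4,R:35/4):9/8,U:9/8)
total length: 145/4

145/4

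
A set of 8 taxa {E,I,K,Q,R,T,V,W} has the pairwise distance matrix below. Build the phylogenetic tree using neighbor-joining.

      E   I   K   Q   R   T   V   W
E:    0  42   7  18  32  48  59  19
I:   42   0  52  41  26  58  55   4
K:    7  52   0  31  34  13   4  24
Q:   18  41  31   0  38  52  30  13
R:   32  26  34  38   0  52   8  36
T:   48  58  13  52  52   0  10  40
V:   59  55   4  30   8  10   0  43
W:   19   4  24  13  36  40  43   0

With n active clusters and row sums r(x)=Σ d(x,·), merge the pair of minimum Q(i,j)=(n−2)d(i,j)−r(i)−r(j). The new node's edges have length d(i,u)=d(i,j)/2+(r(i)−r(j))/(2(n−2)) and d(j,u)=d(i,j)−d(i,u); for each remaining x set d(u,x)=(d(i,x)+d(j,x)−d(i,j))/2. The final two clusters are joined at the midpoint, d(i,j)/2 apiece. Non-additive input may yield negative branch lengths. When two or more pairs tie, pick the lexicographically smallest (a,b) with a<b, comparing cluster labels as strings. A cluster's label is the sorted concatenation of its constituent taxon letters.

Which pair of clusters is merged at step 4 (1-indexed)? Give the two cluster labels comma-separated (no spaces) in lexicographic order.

iteration 1: select I,W (d=4, Q=-433); attach at lengths (41/4, -25/4); label the merged cluster IW
  updated: d(E,IW)=57/2, d(IW,K)=36, d(IW,Q)=25, d(IW,R)=29, d(IW,T)=47, d(IW,V)=47
iteration 2: select T,V (d=10, Q=-330); attach at lengths (57/5, -7/5); label the merged cluster TV
  updated: d(E,TV)=97/2, d(IW,TV)=42, d(K,TV)=7/2, d(Q,TV)=36, d(R,TV)=25
iteration 3: select K,TV (d=7/2, Q=-505/2); attach at lengths (-59/16, 115/16); label the merged cluster KTV
  updated: d(E,KTV)=26, d(IW,KTV)=149/4, d(KTV,Q)=127/4, d(KTV,R)=111/4
iteration 4: select KTV,R (d=111/4, Q=-665/4); attach at lengths (317/24, 349/24); label the merged cluster KRTV
  updated: d(E,KRTV)=121/8, d(IW,KRTV)=77/4, d(KRTV,Q)=21
iteration 5: select E,Q (d=18, Q=-717/8); attach at lengths (269/32, 307/32); label the merged cluster EQ
  updated: d(EQ,IW)=71/4, d(EQ,KRTV)=145/16
iteration 6: select EQ,IW (d=71/4, Q=-737/16); attach at lengths (121/32, 447/32); label the merged cluster EIQW
  updated: d(EIQW,KRTV)=169/32
iteration 7: select EIQW,KRTV (d=169/32); attach at lengths (169/64, 169/64); label the merged cluster EIKQRTVW
final tree: (((E:269/32,Q:307/32):121/32,(I:41/4,W:-25/4):447/32):169/64,((K:-59/16,(T:57/5,V:-7/5):115/16):317/24,R:349/24):169/64)
total length: 2761/32

KTV,R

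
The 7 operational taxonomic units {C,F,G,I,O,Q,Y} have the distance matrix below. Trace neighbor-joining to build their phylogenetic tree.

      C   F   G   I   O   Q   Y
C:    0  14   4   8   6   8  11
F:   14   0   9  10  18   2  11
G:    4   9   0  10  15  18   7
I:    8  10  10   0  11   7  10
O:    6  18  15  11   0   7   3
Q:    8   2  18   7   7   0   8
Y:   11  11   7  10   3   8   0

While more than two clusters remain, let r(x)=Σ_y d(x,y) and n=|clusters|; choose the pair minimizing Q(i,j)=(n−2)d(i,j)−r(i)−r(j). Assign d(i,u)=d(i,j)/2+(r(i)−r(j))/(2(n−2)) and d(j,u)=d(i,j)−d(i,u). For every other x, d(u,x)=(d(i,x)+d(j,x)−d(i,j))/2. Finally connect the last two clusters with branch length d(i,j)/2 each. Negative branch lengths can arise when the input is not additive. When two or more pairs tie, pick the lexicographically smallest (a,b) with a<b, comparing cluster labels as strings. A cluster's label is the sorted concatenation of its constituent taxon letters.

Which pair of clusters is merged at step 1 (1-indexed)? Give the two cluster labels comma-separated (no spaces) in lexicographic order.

iteration 1: select F,Q (d=2, Q=-104); attach at lengths (12/5, -2/5); label the merged cluster FQ
  updated: d(C,FQ)=10, d(FQ,G)=25/2, d(FQ,I)=15/2, d(FQ,O)=23/2, d(FQ,Y)=17/2
iteration 2: select O,Y (d=3, Q=-74); attach at lengths (19/8, 5/8); label the merged cluster OY
  updated: d(C,OY)=7, d(FQ,OY)=17/2, d(G,OY)=19/2, d(I,OY)=9
iteration 3: select C,G (d=4, Q=-53); attach at lengths (5/6, 19/6); label the merged cluster CG
  updated: d(CG,FQ)=37/4, d(CG,I)=7, d(CG,OY)=25/4
iteration 4: select CG,OY (d=25/4, Q=-135/4); attach at lengths (45/16, 55/16); label the merged cluster CGOY
  updated: d(CGOY,FQ)=23/4, d(CGOY,I)=39/8
iteration 5: select CGOY,FQ (d=23/4, Q=-145/8); attach at lengths (25/16, 67/16); label the merged cluster CFGOQY
  updated: d(CFGOQY,I)=53/16
iteration 6: select CFGOQY,I (d=53/16); attach at lengths (53/32, 53/32); label the merged cluster CFGIOQY
final tree: ((((C:5/6,G:19/6):45/16,(O:19/8,Y:5/8):55/16):25/16,(F:12/5,Q:-2/5):67/16):53/32,I:53/32)
total length: 389/16

F,Q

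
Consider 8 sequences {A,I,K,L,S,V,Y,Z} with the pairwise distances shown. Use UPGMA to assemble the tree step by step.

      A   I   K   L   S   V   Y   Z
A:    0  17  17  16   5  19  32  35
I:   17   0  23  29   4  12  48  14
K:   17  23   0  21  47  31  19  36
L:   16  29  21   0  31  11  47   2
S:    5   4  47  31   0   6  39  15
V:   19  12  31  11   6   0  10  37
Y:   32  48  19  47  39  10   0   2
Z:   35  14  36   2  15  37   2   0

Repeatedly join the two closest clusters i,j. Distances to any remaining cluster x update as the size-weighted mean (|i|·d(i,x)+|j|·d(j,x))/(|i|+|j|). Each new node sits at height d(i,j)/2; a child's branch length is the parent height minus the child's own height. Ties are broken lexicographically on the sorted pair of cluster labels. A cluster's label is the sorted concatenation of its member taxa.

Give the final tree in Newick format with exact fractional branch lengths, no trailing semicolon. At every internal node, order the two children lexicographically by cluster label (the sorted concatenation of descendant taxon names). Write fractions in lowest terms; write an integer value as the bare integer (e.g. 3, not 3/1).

(((A:41/6,((I:2,S:2):5/2,V:9/2):7/3):59/12,(L:1,Z:1):43/4):71/24,(K:19/2,Y:19/2):125/24)

step 1: merge (L,Z) at d=2; branch lengths L→1, Z→1; new cluster LZ
  updated: d(A,LZ)=51/2, d(I,LZ)=43/2, d(K,LZ)=57/2, d(LZ,S)=23, d(LZ,V)=24, d(LZ,Y)=49/2
step 2: merge (I,S) at d=4; branch lengths I→2, S→2; new cluster IS
  updated: d(A,IS)=11, d(IS,K)=35, d(IS,LZ)=89/4, d(IS,V)=9, d(IS,Y)=87/2
step 3: merge (IS,V) at d=9; branch lengths IS→5/2, V→9/2; new cluster ISV
  updated: d(A,ISV)=41/3, d(ISV,K)=101/3, d(ISV,LZ)=137/6, d(ISV,Y)=97/3
step 4: merge (A,ISV) at d=41/3; branch lengths A→41/6, ISV→7/3; new cluster AISV
  updated: d(AISV,K)=59/2, d(AISV,LZ)=47/2, d(AISV,Y)=129/4
step 5: merge (K,Y) at d=19; branch lengths K→19/2, Y→19/2; new cluster KY
  updated: d(AISV,KY)=247/8, d(KY,LZ)=53/2
step 6: merge (AISV,LZ) at d=47/2; branch lengths AISV→59/12, LZ→43/4; new cluster AILSVZ
  updated: d(AILSVZ,KY)=353/12
step 7: merge (AILSVZ,KY) at d=353/12; branch lengths AILSVZ→71/24, KY→125/24; new cluster AIKLSVYZ
final tree: (((A:41/6,((I:2,S:2):5/2,V:9/2):7/3):59/12,(L:1,Z:1):43/4):71/24,(K:19/2,Y:19/2):125/24)
total length: 65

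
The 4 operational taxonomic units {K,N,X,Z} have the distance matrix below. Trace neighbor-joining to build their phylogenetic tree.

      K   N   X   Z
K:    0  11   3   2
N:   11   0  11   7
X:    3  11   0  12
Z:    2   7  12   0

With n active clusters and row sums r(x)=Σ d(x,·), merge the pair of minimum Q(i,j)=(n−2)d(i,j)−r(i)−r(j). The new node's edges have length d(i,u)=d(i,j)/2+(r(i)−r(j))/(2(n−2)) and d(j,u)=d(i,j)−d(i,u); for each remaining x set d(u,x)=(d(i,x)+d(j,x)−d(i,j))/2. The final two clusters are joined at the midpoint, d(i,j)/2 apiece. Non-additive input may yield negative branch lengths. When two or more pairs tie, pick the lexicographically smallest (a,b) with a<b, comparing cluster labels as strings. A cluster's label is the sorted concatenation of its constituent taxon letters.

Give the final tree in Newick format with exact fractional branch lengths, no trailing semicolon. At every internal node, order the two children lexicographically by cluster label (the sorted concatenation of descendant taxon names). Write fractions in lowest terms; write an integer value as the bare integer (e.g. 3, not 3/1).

1. join K+X (d=3, Q=-36) ⇒ KX; edges |K|=-1, |X|=4
  updated: d(KX,N)=19/2, d(KX,Z)=11/2
2. join KX+N (d=19/2, Q=-22) ⇒ KNX; edges |KX|=4, |N|=11/2
  updated: d(KNX,Z)=3/2
3. join KNX+Z (d=3/2) ⇒ KNXZ; edges |KNX|=3/4, |Z|=3/4
final tree: (((K:-1,X:4):4,N:11/2):3/4,Z:3/4)
total length: 14

(((K:-1,X:4):4,N:11/2):3/4,Z:3/4)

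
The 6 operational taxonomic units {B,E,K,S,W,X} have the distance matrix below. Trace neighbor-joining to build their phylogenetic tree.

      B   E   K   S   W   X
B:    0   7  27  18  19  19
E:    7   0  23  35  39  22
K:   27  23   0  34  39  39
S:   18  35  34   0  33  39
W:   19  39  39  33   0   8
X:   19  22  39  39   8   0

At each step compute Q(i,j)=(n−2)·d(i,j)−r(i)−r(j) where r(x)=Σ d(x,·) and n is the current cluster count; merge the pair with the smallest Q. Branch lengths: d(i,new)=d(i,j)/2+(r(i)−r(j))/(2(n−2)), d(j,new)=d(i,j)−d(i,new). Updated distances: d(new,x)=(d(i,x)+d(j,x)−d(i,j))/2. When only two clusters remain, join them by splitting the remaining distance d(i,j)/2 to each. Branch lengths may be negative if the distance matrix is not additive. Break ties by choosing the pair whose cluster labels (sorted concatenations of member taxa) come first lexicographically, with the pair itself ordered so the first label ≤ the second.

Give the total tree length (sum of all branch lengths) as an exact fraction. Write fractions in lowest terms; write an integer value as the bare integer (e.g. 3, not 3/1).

step 1: merge (W,X) at d=8, Q=-233; branch lengths W→43/8, X→21/8; new cluster WX
  updated: d(B,WX)=15, d(E,WX)=53/2, d(K,WX)=35, d(S,WX)=32
step 2: merge (E,K) at d=23, Q=-283/2; branch lengths E→83/12, K→193/12; new cluster EK
  updated: d(B,EK)=11/2, d(EK,S)=23, d(EK,WX)=77/4
step 3: merge (B,S) at d=18, Q=-151/2; branch lengths B→3/8, S→141/8; new cluster BS
  updated: d(BS,EK)=21/4, d(BS,WX)=29/2
step 4: merge (BS,EK) at d=21/4, Q=-39; branch lengths BS→1/4, EK→5; new cluster BEKS
  updated: d(BEKS,WX)=57/4
step 5: merge (BEKS,WX) at d=57/4; branch lengths BEKS→57/8, WX→57/8; new cluster BEKSWX
final tree: (((B:3/8,S:141/8):1/4,(E:83/12,K:193/12):5):57/8,(W:43/8,X:21/8):57/8)
total length: 137/2

137/2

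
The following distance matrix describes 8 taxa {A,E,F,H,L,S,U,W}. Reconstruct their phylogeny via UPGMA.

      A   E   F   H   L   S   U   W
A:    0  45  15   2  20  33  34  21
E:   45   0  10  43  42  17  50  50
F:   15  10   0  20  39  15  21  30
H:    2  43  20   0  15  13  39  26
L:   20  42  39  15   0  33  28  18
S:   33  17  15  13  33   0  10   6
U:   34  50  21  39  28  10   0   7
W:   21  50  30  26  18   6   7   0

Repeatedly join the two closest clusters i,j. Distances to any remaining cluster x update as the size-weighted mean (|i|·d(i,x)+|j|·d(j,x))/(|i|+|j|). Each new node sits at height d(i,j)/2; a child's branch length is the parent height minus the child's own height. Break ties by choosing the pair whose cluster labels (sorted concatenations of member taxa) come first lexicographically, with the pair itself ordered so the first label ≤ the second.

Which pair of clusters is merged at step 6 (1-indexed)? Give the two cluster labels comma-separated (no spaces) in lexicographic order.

AHL,SUW

step 1: merge (A,H) at d=2; branch lengths A→1, H→1; new cluster AH
  updated: d(AH,E)=44, d(AH,F)=35/2, d(AH,L)=35/2, d(AH,S)=23, d(AH,U)=73/2, d(AH,W)=47/2
step 2: merge (S,W) at d=6; branch lengths S→3, W→3; new cluster SW
  updated: d(AH,SW)=93/4, d(E,SW)=67/2, d(F,SW)=45/2, d(L,SW)=51/2, d(SW,U)=17/2
step 3: merge (SW,U) at d=17/2; branch lengths SW→5/4, U→17/4; new cluster SUW
  updated: d(AH,SUW)=83/3, d(E,SUW)=39, d(F,SUW)=22, d(L,SUW)=79/3
step 4: merge (E,F) at d=10; branch lengths E→5, F→5; new cluster EF
  updated: d(AH,EF)=123/4, d(EF,L)=81/2, d(EF,SUW)=61/2
step 5: merge (AH,L) at d=35/2; branch lengths AH→31/4, L→35/4; new cluster AHL
  updated: d(AHL,EF)=34, d(AHL,SUW)=245/9
step 6: merge (AHL,SUW) at d=245/9; branch lengths AHL→175/36, SUW→337/36; new cluster AHLSUW
  updated: d(AHLSUW,EF)=129/4
step 7: merge (AHLSUW,EF) at d=129/4; branch lengths AHLSUW→181/72, EF→89/8; new cluster AEFHLSUW
final tree: ((((A:1,H:1):31/4,L:35/4):175/36,((S:3,W:3):5/4,U:17/4):337/36):181/72,(E:5,F:5):89/8)
total length: 2443/36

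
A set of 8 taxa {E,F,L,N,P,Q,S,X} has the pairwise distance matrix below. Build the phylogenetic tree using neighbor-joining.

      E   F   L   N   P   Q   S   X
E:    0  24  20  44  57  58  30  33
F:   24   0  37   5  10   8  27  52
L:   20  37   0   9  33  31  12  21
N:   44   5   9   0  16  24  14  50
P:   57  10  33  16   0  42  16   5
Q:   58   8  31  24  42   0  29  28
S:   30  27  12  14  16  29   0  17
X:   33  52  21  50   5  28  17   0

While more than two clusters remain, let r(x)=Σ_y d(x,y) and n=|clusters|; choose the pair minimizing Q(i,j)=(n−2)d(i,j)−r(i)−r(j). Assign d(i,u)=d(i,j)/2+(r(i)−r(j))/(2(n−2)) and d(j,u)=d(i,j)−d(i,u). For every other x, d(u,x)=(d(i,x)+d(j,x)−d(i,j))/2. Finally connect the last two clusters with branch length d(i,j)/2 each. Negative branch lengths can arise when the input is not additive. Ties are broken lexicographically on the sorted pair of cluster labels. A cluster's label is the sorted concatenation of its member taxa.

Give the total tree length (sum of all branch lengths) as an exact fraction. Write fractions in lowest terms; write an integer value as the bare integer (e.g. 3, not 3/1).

303/4

step 1: merge (P,X) at d=5, Q=-355; branch lengths P→1/4, X→19/4; new cluster PX
  updated: d(E,PX)=85/2, d(F,PX)=57/2, d(L,PX)=49/2, d(N,PX)=61/2, d(PX,Q)=65/2, d(PX,S)=14
step 2: merge (F,Q) at d=8, Q=-272; branch lengths F→-13/10, Q→93/10; new cluster FQ
  updated: d(E,FQ)=37, d(FQ,L)=30, d(FQ,N)=21/2, d(FQ,PX)=53/2, d(FQ,S)=24
step 3: merge (FQ,N) at d=21/2, Q=-194; branch lengths FQ→31/4, N→11/4; new cluster FNQ
  updated: d(E,FNQ)=141/4, d(FNQ,L)=57/4, d(FNQ,PX)=93/4, d(FNQ,S)=55/4
step 4: merge (E,L) at d=20, Q=-277/2; branch lengths E→39/2, L→1/2; new cluster EL
  updated: d(EL,FNQ)=59/4, d(EL,PX)=47/2, d(EL,S)=11
step 5: merge (EL,FNQ) at d=59/4, Q=-143/2; branch lengths EL→27/4, FNQ→8; new cluster EFLNQ
  updated: d(EFLNQ,PX)=16, d(EFLNQ,S)=5
step 6: merge (EFLNQ,PX) at d=16, Q=-35; branch lengths EFLNQ→7/2, PX→25/2; new cluster EFLNPQX
  updated: d(EFLNPQX,S)=3/2
step 7: merge (EFLNPQX,S) at d=3/2; branch lengths EFLNPQX→3/4, S→3/4; new cluster EFLNPQSX
final tree: ((((E:39/2,L:1/2):27/4,((F:-13/10,Q:93/10):31/4,N:11/4):8):7/2,(P:1/4,X:19/4):25/2):3/4,S:3/4)
total length: 303/4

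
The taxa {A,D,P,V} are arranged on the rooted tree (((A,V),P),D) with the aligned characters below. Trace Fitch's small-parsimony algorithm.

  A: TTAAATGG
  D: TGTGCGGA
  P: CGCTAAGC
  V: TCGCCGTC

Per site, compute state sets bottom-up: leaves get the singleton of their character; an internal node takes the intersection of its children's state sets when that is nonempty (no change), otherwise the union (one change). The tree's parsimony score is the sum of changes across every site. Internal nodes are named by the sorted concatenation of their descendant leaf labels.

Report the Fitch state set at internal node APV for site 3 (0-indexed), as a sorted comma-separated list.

A,C,T

[col 0] AV: children A:{T}, V:{T} ∩→ {T}; cost 0
[col 0] APV: children AV:{T}, P:{C} ∪→ {C,T}; cost 1
[col 0] ADPV: children APV:{C,T}, D:{T} ∩→ {T}; cost 0
[col 1] AV: children A:{T}, V:{C} ∪→ {C,T}; cost 1
[col 1] APV: children AV:{C,T}, P:{G} ∪→ {C,G,T}; cost 1
[col 1] ADPV: children APV:{C,G,T}, D:{G} ∩→ {G}; cost 0
[col 2] AV: children A:{A}, V:{G} ∪→ {A,G}; cost 1
[col 2] APV: children AV:{A,G}, P:{C} ∪→ {A,C,G}; cost 1
[col 2] ADPV: children APV:{A,C,G}, D:{T} ∪→ {A,C,G,T}; cost 1
[col 3] AV: children A:{A}, V:{C} ∪→ {A,C}; cost 1
[col 3] APV: children AV:{A,C}, P:{T} ∪→ {A,C,T}; cost 1
[col 3] ADPV: children APV:{A,C,T}, D:{G} ∪→ {A,C,G,T}; cost 1
[col 4] AV: children A:{A}, V:{C} ∪→ {A,C}; cost 1
[col 4] APV: children AV:{A,C}, P:{A} ∩→ {A}; cost 0
[col 4] ADPV: children APV:{A}, D:{C} ∪→ {A,C}; cost 1
[col 5] AV: children A:{T}, V:{G} ∪→ {G,T}; cost 1
[col 5] APV: children AV:{G,T}, P:{A} ∪→ {A,G,T}; cost 1
[col 5] ADPV: children APV:{A,G,T}, D:{G} ∩→ {G}; cost 0
[col 6] AV: children A:{G}, V:{T} ∪→ {G,T}; cost 1
[col 6] APV: children AV:{G,T}, P:{G} ∩→ {G}; cost 0
[col 6] ADPV: children APV:{G}, D:{G} ∩→ {G}; cost 0
[col 7] AV: children A:{G}, V:{C} ∪→ {C,G}; cost 1
[col 7] APV: children AV:{C,G}, P:{C} ∩→ {C}; cost 0
[col 7] ADPV: children APV:{C}, D:{A} ∪→ {A,C}; cost 1
per-site changes: [1, 2, 3, 3, 2, 2, 1, 2]; total = 16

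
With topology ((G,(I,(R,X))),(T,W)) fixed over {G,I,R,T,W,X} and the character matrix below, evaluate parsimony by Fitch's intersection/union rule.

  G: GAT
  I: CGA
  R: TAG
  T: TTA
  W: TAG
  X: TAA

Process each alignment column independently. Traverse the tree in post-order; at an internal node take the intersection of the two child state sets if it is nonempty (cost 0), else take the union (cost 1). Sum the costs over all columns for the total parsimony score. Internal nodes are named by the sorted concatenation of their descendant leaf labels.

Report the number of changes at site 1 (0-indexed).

2

[col 0] RX: children R:{T}, X:{T} ∩→ {T}; cost 0
[col 0] IRX: children I:{C}, RX:{T} ∪→ {C,T}; cost 1
[col 0] GIRX: children G:{G}, IRX:{C,T} ∪→ {C,G,T}; cost 1
[col 0] TW: children T:{T}, W:{T} ∩→ {T}; cost 0
[col 0] GIRTWX: children GIRX:{C,G,T}, TW:{T} ∩→ {T}; cost 0
[col 1] RX: children R:{A}, X:{A} ∩→ {A}; cost 0
[col 1] IRX: children I:{G}, RX:{A} ∪→ {A,G}; cost 1
[col 1] GIRX: children G:{A}, IRX:{A,G} ∩→ {A}; cost 0
[col 1] TW: children T:{T}, W:{A} ∪→ {A,T}; cost 1
[col 1] GIRTWX: children GIRX:{A}, TW:{A,T} ∩→ {A}; cost 0
[col 2] RX: children R:{G}, X:{A} ∪→ {A,G}; cost 1
[col 2] IRX: children I:{A}, RX:{A,G} ∩→ {A}; cost 0
[col 2] GIRX: children G:{T}, IRX:{A} ∪→ {A,T}; cost 1
[col 2] TW: children T:{A}, W:{G} ∪→ {A,G}; cost 1
[col 2] GIRTWX: children GIRX:{A,T}, TW:{A,G} ∩→ {A}; cost 0
per-site changes: [2, 2, 3]; total = 7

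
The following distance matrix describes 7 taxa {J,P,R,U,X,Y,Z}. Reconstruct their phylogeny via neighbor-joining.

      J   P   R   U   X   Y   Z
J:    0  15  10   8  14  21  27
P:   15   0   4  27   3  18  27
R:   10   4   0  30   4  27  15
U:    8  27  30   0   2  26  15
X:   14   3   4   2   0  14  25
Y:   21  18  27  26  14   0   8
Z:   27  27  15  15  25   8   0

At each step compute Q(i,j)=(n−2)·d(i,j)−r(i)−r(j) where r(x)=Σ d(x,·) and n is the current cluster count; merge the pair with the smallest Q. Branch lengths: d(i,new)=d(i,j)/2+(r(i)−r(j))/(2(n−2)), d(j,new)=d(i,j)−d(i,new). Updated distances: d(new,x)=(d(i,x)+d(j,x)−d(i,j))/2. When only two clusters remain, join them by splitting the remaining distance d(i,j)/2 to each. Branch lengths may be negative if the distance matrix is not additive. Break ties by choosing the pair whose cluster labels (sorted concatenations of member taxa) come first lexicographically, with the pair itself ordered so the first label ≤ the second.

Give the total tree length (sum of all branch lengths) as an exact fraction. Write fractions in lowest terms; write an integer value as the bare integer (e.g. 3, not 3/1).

step 1: merge (Y,Z) at d=8, Q=-191; branch lengths Y→37/10, Z→43/10; new cluster YZ
  updated: d(J,YZ)=20, d(P,YZ)=37/2, d(R,YZ)=17, d(U,YZ)=33/2, d(X,YZ)=31/2
step 2: merge (J,U) at d=8, Q=-237/2; branch lengths J→31/16, U→97/16; new cluster JU
  updated: d(JU,P)=17, d(JU,R)=16, d(JU,X)=4, d(JU,YZ)=57/4
step 3: merge (JU,YZ) at d=57/4, Q=-295/4; branch lengths JU→115/24, YZ→227/24; new cluster JUYZ
  updated: d(JUYZ,P)=85/8, d(JUYZ,R)=75/8, d(JUYZ,X)=21/8
step 4: merge (JUYZ,X) at d=21/8, Q=-27; branch lengths JUYZ→73/16, X→-31/16; new cluster JUXYZ
  updated: d(JUXYZ,P)=11/2, d(JUXYZ,R)=43/8
step 5: merge (JUXYZ,P) at d=11/2, Q=-119/8; branch lengths JUXYZ→55/16, P→33/16; new cluster JPUXYZ
  updated: d(JPUXYZ,R)=31/16
step 6: merge (JPUXYZ,R) at d=31/16; branch lengths JPUXYZ→31/32, R→31/32; new cluster JPRUXYZ
final tree: (((((J:31/16,U:97/16):115/24,(Y:37/10,Z:43/10):227/24):73/16,X:-31/16):55/16,P:33/16):31/32,R:31/32)
total length: 645/16

645/16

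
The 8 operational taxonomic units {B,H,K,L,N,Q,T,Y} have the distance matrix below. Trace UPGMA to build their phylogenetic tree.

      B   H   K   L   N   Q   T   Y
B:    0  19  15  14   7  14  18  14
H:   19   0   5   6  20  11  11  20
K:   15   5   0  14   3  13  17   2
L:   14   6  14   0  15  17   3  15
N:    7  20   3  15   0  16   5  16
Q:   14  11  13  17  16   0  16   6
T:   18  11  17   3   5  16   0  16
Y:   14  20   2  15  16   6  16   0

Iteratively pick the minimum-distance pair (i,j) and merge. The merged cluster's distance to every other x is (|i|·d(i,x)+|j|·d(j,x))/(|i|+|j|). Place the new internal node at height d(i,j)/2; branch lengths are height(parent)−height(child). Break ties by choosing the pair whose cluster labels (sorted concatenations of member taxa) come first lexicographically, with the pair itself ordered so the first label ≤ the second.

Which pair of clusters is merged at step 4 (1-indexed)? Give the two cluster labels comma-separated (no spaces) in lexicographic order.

H,LT

1. join K+Y (d=2) ⇒ KY; edges |K|=1, |Y|=1
  updated: d(B,KY)=29/2, d(H,KY)=25/2, d(KY,L)=29/2, d(KY,N)=19/2, d(KY,Q)=19/2, d(KY,T)=33/2
2. join L+T (d=3) ⇒ LT; edges |L|=3/2, |T|=3/2
  updated: d(B,LT)=16, d(H,LT)=17/2, d(KY,LT)=31/2, d(LT,N)=10, d(LT,Q)=33/2
3. join B+N (d=7) ⇒ BN; edges |B|=7/2, |N|=7/2
  updated: d(BN,H)=39/2, d(BN,KY)=12, d(BN,LT)=13, d(BN,Q)=15
4. join H+LT (d=17/2) ⇒ HLT; edges |H|=17/4, |LT|=11/4
  updated: d(BN,HLT)=91/6, d(HLT,KY)=29/2, d(HLT,Q)=44/3
5. join KY+Q (d=19/2) ⇒ KQY; edges |KY|=15/4, |Q|=19/4
  updated: d(BN,KQY)=13, d(HLT,KQY)=131/9
6. join BN+KQY (d=13) ⇒ BKNQY; edges |BN|=3, |KQY|=7/4
  updated: d(BKNQY,HLT)=74/5
7. join BKNQY+HLT (d=74/5) ⇒ BHKLNQTY; edges |BKNQY|=9/10, |HLT|=63/20
final tree: (((B:7/2,N:7/2):3,((K:1,Y:1):15/4,Q:19/4):7/4):9/10,(H:17/4,(L:3/2,T:3/2):11/4):63/20)
total length: 363/10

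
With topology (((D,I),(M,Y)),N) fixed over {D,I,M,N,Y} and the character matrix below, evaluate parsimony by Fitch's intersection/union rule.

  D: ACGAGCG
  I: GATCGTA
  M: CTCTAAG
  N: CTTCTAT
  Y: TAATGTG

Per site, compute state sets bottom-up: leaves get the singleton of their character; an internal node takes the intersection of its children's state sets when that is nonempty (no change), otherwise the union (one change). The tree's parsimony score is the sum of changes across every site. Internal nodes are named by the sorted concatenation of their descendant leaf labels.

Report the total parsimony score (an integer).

18

[col 0] DI: children D:{A}, I:{G} ∪→ {A,G}; cost 1
[col 0] MY: children M:{C}, Y:{T} ∪→ {C,T}; cost 1
[col 0] DIMY: children DI:{A,G}, MY:{C,T} ∪→ {A,C,G,T}; cost 1
[col 0] DIMNY: children DIMY:{A,C,G,T}, N:{C} ∩→ {C}; cost 0
[col 1] DI: children D:{C}, I:{A} ∪→ {A,C}; cost 1
[col 1] MY: children M:{T}, Y:{A} ∪→ {A,T}; cost 1
[col 1] DIMY: children DI:{A,C}, MY:{A,T} ∩→ {A}; cost 0
[col 1] DIMNY: children DIMY:{A}, N:{T} ∪→ {A,T}; cost 1
[col 2] DI: children D:{G}, I:{T} ∪→ {G,T}; cost 1
[col 2] MY: children M:{C}, Y:{A} ∪→ {A,C}; cost 1
[col 2] DIMY: children DI:{G,T}, MY:{A,C} ∪→ {A,C,G,T}; cost 1
[col 2] DIMNY: children DIMY:{A,C,G,T}, N:{T} ∩→ {T}; cost 0
[col 3] DI: children D:{A}, I:{C} ∪→ {A,C}; cost 1
[col 3] MY: children M:{T}, Y:{T} ∩→ {T}; cost 0
[col 3] DIMY: children DI:{A,C}, MY:{T} ∪→ {A,C,T}; cost 1
[col 3] DIMNY: children DIMY:{A,C,T}, N:{C} ∩→ {C}; cost 0
[col 4] DI: children D:{G}, I:{G} ∩→ {G}; cost 0
[col 4] MY: children M:{A}, Y:{G} ∪→ {A,G}; cost 1
[col 4] DIMY: children DI:{G}, MY:{A,G} ∩→ {G}; cost 0
[col 4] DIMNY: children DIMY:{G}, N:{T} ∪→ {G,T}; cost 1
[col 5] DI: children D:{C}, I:{T} ∪→ {C,T}; cost 1
[col 5] MY: children M:{A}, Y:{T} ∪→ {A,T}; cost 1
[col 5] DIMY: children DI:{C,T}, MY:{A,T} ∩→ {T}; cost 0
[col 5] DIMNY: children DIMY:{T}, N:{A} ∪→ {A,T}; cost 1
[col 6] DI: children D:{G}, I:{A} ∪→ {A,G}; cost 1
[col 6] MY: children M:{G}, Y:{G} ∩→ {G}; cost 0
[col 6] DIMY: children DI:{A,G}, MY:{G} ∩→ {G}; cost 0
[col 6] DIMNY: children DIMY:{G}, N:{T} ∪→ {G,T}; cost 1
per-site changes: [3, 3, 3, 2, 2, 3, 2]; total = 18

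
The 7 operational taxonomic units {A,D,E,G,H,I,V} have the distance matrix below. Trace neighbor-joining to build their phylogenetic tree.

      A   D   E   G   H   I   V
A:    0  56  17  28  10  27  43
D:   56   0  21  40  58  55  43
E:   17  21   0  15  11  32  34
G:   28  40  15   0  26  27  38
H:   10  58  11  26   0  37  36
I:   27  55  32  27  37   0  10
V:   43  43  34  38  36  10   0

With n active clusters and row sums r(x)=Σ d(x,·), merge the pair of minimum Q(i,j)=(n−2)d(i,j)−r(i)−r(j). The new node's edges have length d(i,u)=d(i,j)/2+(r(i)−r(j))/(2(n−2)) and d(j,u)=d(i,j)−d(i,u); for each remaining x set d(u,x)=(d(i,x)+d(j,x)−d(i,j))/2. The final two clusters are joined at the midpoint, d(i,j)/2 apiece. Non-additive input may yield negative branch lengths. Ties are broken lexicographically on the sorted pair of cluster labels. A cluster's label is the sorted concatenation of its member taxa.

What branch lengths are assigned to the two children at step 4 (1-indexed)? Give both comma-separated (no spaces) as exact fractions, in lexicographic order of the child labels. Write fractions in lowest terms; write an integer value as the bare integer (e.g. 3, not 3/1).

81/8,125/8

iteration 1: select I,V (d=10, Q=-342); attach at lengths (17/5, 33/5); label the merged cluster IV
  updated: d(A,IV)=30, d(D,IV)=44, d(E,IV)=28, d(G,IV)=55/2, d(H,IV)=63/2
iteration 2: select A,H (d=10, Q=-475/2); attach at lengths (89/16, 71/16); label the merged cluster AH
  updated: d(AH,D)=52, d(AH,E)=9, d(AH,G)=22, d(AH,IV)=103/4
iteration 3: select D,E (d=21, Q=-167); attach at lengths (49/2, -7/2); label the merged cluster DE
  updated: d(AH,DE)=20, d(DE,G)=17, d(DE,IV)=51/2
iteration 4: select AH,IV (d=103/4, Q=-95); attach at lengths (81/8, 125/8); label the merged cluster AHIV
  updated: d(AHIV,DE)=79/8, d(AHIV,G)=95/8
iteration 5: select AHIV,DE (d=79/8, Q=-155/4); attach at lengths (19/8, 15/2); label the merged cluster ADEHIV
  updated: d(ADEHIV,G)=19/2
iteration 6: select ADEHIV,G (d=19/2); attach at lengths (19/4, 19/4); label the merged cluster ADEGHIV
final tree: ((((A:89/16,H:71/16):81/8,(I:17/5,V:33/5):125/8):19/8,(D:49/2,E:-7/2):15/2):19/4,G:19/4)
total length: 689/8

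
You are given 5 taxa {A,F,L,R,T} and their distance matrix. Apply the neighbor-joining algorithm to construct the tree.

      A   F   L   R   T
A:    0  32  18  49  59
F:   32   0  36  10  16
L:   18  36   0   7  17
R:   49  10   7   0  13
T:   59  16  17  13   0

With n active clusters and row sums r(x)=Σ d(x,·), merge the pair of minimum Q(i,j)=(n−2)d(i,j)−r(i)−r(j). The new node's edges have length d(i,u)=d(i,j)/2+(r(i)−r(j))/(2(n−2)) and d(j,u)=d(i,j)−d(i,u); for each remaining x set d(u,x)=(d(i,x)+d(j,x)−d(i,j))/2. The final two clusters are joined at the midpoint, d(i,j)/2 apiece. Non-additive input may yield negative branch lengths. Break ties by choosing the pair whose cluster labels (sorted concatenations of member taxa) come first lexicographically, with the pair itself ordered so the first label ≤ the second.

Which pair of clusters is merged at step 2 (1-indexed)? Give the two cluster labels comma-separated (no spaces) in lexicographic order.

step 1: merge (A,L) at d=18, Q=-182; branch lengths A→67/3, L→-13/3; new cluster AL
  updated: d(AL,F)=25, d(AL,R)=19, d(AL,T)=29
step 2: merge (AL,R) at d=19, Q=-77; branch lengths AL→69/4, R→7/4; new cluster ALR
  updated: d(ALR,F)=8, d(ALR,T)=23/2
step 3: merge (ALR,F) at d=8, Q=-71/2; branch lengths ALR→7/4, F→25/4; new cluster AFLR
  updated: d(AFLR,T)=39/4
step 4: merge (AFLR,T) at d=39/4; branch lengths AFLR→39/8, T→39/8; new cluster AFLRT
final tree: ((((A:67/3,L:-13/3):69/4,R:7/4):7/4,F:25/4):39/8,T:39/8)
total length: 219/4

AL,R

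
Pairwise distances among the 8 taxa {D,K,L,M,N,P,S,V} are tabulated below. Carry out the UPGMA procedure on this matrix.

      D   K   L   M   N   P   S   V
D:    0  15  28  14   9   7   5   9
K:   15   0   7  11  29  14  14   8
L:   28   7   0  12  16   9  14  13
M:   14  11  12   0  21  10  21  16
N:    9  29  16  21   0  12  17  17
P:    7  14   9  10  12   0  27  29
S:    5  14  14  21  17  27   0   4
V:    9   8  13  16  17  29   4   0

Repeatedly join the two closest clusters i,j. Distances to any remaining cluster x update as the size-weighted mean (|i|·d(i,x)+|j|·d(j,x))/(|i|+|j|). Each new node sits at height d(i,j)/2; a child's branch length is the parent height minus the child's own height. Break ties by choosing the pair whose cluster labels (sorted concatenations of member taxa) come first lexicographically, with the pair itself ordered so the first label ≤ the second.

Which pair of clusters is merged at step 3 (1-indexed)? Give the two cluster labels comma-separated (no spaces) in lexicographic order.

1. join S+V (d=4) ⇒ SV; edges |S|=2, |V|=2
  updated: d(D,SV)=7, d(K,SV)=11, d(L,SV)=27/2, d(M,SV)=37/2, d(N,SV)=17, d(P,SV)=28
2. join D+P (d=7) ⇒ DP; edges |D|=7/2, |P|=7/2
  updated: d(DP,K)=29/2, d(DP,L)=37/2, d(DP,M)=12, d(DP,N)=21/2, d(DP,SV)=35/2
3. join K+L (d=7) ⇒ KL; edges |K|=7/2, |L|=7/2
  updated: d(DP,KL)=33/2, d(KL,M)=23/2, d(KL,N)=45/2, d(KL,SV)=49/4
4. join DP+N (d=21/2) ⇒ DNP; edges |DP|=7/4, |N|=21/4
  updated: d(DNP,KL)=37/2, d(DNP,M)=15, d(DNP,SV)=52/3
5. join KL+M (d=23/2) ⇒ KLM; edges |KL|=9/4, |M|=23/4
  updated: d(DNP,KLM)=52/3, d(KLM,SV)=43/3
6. join KLM+SV (d=43/3) ⇒ KLMSV; edges |KLM|=17/12, |SV|=31/6
  updated: d(DNP,KLMSV)=52/3
7. join DNP+KLMSV (d=52/3) ⇒ DKLMNPSV; edges |DNP|=41/12, |KLMSV|=3/2
final tree: (((D:7/2,P:7/2):7/4,N:21/4):41/12,(((K:7/2,L:7/2):9/4,M:23/4):17/12,(S:2,V:2):31/6):3/2)
total length: 89/2

K,L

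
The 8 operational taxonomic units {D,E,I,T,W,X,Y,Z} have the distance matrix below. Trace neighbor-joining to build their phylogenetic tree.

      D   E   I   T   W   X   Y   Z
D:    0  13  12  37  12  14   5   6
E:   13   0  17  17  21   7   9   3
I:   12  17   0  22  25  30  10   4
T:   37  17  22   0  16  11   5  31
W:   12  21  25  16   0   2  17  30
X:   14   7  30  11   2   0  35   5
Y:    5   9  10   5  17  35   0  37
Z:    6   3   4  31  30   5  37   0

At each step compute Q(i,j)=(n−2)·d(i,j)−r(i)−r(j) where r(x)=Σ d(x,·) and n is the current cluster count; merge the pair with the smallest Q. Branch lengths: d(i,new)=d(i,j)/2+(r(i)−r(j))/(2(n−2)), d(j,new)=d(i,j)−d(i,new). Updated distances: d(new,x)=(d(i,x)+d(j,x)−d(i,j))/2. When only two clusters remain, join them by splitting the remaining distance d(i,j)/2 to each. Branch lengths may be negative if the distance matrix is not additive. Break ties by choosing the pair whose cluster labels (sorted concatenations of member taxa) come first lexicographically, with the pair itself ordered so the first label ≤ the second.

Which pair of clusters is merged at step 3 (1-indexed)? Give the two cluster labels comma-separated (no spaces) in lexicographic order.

1. join T+Y (d=5, Q=-227) ⇒ TY; edges |T|=17/4, |Y|=3/4
  updated: d(D,TY)=37/2, d(E,TY)=21/2, d(I,TY)=27/2, d(TY,W)=14, d(TY,X)=41/2, d(TY,Z)=63/2
2. join W+X (d=2, Q=-345/2) ⇒ WX; edges |W|=71/20, |X|=-31/20
  updated: d(D,WX)=12, d(E,WX)=13, d(I,WX)=53/2, d(TY,WX)=65/4, d(WX,Z)=33/2
3. join I+Z (d=4, Q=-118) ⇒ IZ; edges |I|=7/2, |Z|=1/2
  updated: d(D,IZ)=7, d(E,IZ)=8, d(IZ,TY)=41/2, d(IZ,WX)=39/2
4. join D+IZ (d=7, Q=-169/2) ⇒ DIZ; edges |D|=11/4, |IZ|=17/4
  updated: d(DIZ,E)=7, d(DIZ,TY)=16, d(DIZ,WX)=49/4
5. join DIZ+WX (d=49/4, Q=-209/4) ⇒ DIWXZ; edges |DIZ|=73/16, |WX|=123/16
  updated: d(DIWXZ,E)=31/8, d(DIWXZ,TY)=10
6. join DIWXZ+E (d=31/8, Q=-195/8) ⇒ DEIWXZ; edges |DIWXZ|=27/16, |E|=35/16
  updated: d(DEIWXZ,TY)=133/16
7. join DEIWXZ+TY (d=133/16) ⇒ DEITWXYZ; edges |DEIWXZ|=133/32, |TY|=133/32
final tree: ((((D:11/4,(I:7/2,Z:1/2):17/4):73/16,(W:71/20,X:-31/20):123/16):27/16,E:35/16):133/32,(T:17/4,Y:3/4):133/32)
total length: 679/16

I,Z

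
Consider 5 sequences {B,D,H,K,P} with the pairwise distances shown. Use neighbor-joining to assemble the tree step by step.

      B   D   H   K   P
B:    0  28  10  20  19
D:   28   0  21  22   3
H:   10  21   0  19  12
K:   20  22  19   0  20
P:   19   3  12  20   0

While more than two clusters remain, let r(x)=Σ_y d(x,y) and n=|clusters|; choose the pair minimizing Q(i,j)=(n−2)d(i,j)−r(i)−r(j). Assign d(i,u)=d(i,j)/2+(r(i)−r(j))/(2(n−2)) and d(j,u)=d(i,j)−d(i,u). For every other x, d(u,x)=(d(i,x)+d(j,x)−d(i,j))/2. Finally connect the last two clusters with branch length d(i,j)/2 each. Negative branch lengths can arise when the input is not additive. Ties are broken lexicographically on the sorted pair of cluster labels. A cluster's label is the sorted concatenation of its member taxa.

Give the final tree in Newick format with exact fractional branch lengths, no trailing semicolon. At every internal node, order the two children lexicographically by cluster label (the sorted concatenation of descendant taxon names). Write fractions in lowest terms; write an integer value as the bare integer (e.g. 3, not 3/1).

iteration 1: select D,P (d=3, Q=-119); attach at lengths (29/6, -11/6); label the merged cluster DP
  updated: d(B,DP)=22, d(DP,H)=15, d(DP,K)=39/2
iteration 2: select B,H (d=10, Q=-76); attach at lengths (7, 3); label the merged cluster BH
  updated: d(BH,DP)=27/2, d(BH,K)=29/2
iteration 3: select BH,DP (d=27/2, Q=-95/2); attach at lengths (17/4, 37/4); label the merged cluster BDHP
  updated: d(BDHP,K)=41/4
iteration 4: select BDHP,K (d=41/4); attach at lengths (41/8, 41/8); label the merged cluster BDHKP
final tree: (((B:7,H:3):17/4,(D:29/6,P:-11/6):37/4):41/8,K:41/8)
total length: 147/4

(((B:7,H:3):17/4,(D:29/6,P:-11/6):37/4):41/8,K:41/8)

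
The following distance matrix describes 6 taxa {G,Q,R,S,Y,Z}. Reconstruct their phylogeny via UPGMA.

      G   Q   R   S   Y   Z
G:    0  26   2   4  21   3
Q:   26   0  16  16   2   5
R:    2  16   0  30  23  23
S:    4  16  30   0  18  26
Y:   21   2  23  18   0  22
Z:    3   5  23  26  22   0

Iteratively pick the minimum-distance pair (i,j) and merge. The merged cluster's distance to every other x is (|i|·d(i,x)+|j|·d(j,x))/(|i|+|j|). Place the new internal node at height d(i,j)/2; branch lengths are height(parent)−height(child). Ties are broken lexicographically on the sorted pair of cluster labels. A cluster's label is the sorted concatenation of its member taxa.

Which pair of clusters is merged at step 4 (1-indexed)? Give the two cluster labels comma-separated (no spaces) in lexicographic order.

QY,S

iteration 1: select G,R (d=2); attach at lengths (1, 1); label the merged cluster GR
  updated: d(GR,Q)=21, d(GR,S)=17, d(GR,Y)=22, d(GR,Z)=13
iteration 2: select Q,Y (d=2); attach at lengths (1, 1); label the merged cluster QY
  updated: d(GR,QY)=43/2, d(QY,S)=17, d(QY,Z)=27/2
iteration 3: select GR,Z (d=13); attach at lengths (11/2, 13/2); label the merged cluster GRZ
  updated: d(GRZ,QY)=113/6, d(GRZ,S)=20
iteration 4: select QY,S (d=17); attach at lengths (15/2, 17/2); label the merged cluster QSY
  updated: d(GRZ,QSY)=173/9
iteration 5: select GRZ,QSY (d=173/9); attach at lengths (28/9, 10/9); label the merged cluster GQRSYZ
final tree: (((G:1,R:1):11/2,Z:13/2):28/9,((Q:1,Y:1):15/2,S:17/2):10/9)
total length: 326/9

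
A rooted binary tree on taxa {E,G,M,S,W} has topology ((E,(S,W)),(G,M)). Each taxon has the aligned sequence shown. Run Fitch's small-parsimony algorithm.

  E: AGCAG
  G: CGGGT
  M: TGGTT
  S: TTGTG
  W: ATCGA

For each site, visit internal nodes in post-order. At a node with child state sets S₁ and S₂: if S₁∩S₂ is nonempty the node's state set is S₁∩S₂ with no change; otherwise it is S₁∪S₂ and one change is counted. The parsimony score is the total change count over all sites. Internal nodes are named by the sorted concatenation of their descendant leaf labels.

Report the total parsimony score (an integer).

11

SW@0: {T} ∪ {A} = {A,T} (union, +1)
ESW@0: {A} ∩ {A,T} = {A} (intersection, +0)
GM@0: {C} ∪ {T} = {C,T} (union, +1)
EGMSW@0: {A} ∪ {C,T} = {A,C,T} (union, +1)
SW@1: {T} ∩ {T} = {T} (intersection, +0)
ESW@1: {G} ∪ {T} = {G,T} (union, +1)
GM@1: {G} ∩ {G} = {G} (intersection, +0)
EGMSW@1: {G,T} ∩ {G} = {G} (intersection, +0)
SW@2: {G} ∪ {C} = {C,G} (union, +1)
ESW@2: {C} ∩ {C,G} = {C} (intersection, +0)
GM@2: {G} ∩ {G} = {G} (intersection, +0)
EGMSW@2: {C} ∪ {G} = {C,G} (union, +1)
SW@3: {T} ∪ {G} = {G,T} (union, +1)
ESW@3: {A} ∪ {G,T} = {A,G,T} (union, +1)
GM@3: {G} ∪ {T} = {G,T} (union, +1)
EGMSW@3: {A,G,T} ∩ {G,T} = {G,T} (intersection, +0)
SW@4: {G} ∪ {A} = {A,G} (union, +1)
ESW@4: {G} ∩ {A,G} = {G} (intersection, +0)
GM@4: {T} ∩ {T} = {T} (intersection, +0)
EGMSW@4: {G} ∪ {T} = {G,T} (union, +1)
per-site changes: [3, 1, 2, 3, 2]; total = 11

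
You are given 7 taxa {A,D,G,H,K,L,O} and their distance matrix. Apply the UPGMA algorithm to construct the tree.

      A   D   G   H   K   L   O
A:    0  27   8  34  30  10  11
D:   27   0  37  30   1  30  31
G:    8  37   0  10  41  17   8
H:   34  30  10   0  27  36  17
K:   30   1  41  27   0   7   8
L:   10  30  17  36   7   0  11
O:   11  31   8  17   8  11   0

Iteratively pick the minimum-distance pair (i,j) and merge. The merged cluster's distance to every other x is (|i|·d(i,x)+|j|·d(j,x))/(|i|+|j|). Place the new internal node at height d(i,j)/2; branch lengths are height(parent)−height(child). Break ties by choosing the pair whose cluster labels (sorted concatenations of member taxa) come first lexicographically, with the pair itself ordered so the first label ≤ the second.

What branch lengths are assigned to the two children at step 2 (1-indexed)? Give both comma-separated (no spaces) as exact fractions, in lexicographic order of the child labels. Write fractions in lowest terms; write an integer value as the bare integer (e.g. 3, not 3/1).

step 1: merge (D,K) at d=1; branch lengths D→1/2, K→1/2; new cluster DK
  updated: d(A,DK)=57/2, d(DK,G)=39, d(DK,H)=57/2, d(DK,L)=37/2, d(DK,O)=39/2
step 2: merge (A,G) at d=8; branch lengths A→4, G→4; new cluster AG
  updated: d(AG,DK)=135/4, d(AG,H)=22, d(AG,L)=27/2, d(AG,O)=19/2
step 3: merge (AG,O) at d=19/2; branch lengths AG→3/4, O→19/4; new cluster AGO
  updated: d(AGO,DK)=29, d(AGO,H)=61/3, d(AGO,L)=38/3
step 4: merge (AGO,L) at d=38/3; branch lengths AGO→19/12, L→19/3; new cluster AGLO
  updated: d(AGLO,DK)=211/8, d(AGLO,H)=97/4
step 5: merge (AGLO,H) at d=97/4; branch lengths AGLO→139/24, H→97/8; new cluster AGHLO
  updated: d(AGHLO,DK)=134/5
step 6: merge (AGHLO,DK) at d=134/5; branch lengths AGHLO→51/40, DK→129/10; new cluster ADGHKLO
final tree: (((((A:4,G:4):3/4,O:19/4):19/12,L:19/3):139/24,H:97/8):51/40,(D:1/2,K:1/2):129/10)
total length: 6541/120

4,4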